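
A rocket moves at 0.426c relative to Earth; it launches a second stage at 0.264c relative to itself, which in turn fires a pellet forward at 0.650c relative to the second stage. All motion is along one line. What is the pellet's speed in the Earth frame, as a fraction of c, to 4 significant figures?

u ≈ 0.9053c

Compose boost 2: (0.264 + 0.426)/(1 + 0.264×0.426) = 0.6900/1.11246 = 0.620245
Compose boost 3: (0.650 + 0.620245)/(1 + 0.650×0.620245) = 1.27024/1.40316 = 0.9053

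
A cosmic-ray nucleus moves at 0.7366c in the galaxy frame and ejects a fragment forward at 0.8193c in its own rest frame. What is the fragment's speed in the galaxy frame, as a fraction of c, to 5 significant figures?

u ≈ 0.97032c

Compose boost 2: (0.8193 + 0.7366)/(1 + 0.8193×0.7366) = 1.5559/1.603496 = 0.97032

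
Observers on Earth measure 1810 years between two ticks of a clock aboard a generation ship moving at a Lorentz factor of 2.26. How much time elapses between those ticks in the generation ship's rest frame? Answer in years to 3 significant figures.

τ₀ ≈ 801 years

γ = 2.26 (given)
Proper time: τ₀ = Δt/γ = 1810/2.26 = 801 years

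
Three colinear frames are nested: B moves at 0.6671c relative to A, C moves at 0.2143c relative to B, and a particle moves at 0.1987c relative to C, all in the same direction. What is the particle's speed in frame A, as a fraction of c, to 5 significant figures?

Compose boost 2: (0.2143 + 0.6671)/(1 + 0.2143×0.6671) = 0.88140/1.142960 = 0.7711559
Compose boost 3: (0.1987 + 0.7711559)/(1 + 0.1987×0.7711559) = 0.9698559/1.153229 = 0.84099

u ≈ 0.84099c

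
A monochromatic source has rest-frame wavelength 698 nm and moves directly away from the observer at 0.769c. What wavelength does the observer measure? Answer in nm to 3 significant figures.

Relativistic Doppler: λ_obs = λ_src √((1+β)/(1−β))
= 698 × √(1.7690/0.23100) = 698 × 2.7673 = 1930 nm

λ_obs ≈ 1930 nm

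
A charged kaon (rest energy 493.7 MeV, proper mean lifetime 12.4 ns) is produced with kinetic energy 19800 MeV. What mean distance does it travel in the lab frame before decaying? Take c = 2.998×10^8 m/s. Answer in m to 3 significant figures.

γ = 1 + K/(m₀c²) = 1 + 19800/493.7 = 41.105
β = √(1 − 1/γ²) = 0.99970
Dilated lifetime: γτ₀ = 41.105 × 12.4 ns = 509.71 ns
d = βc·γτ₀ = 0.99970 × (2.998×10^8 m/s) × 5.0971×10^-7 s = 153 m

d ≈ 153 m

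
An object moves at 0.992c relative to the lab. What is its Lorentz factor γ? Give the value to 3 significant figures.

γ ≈ 7.92

γ = 1/√(1 − β²) = 1/√(1 − 0.992²) = 1/√(0.015936) = 7.92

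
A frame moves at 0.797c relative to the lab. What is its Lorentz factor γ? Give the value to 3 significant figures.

γ = 1/√(1 − β²) = 1/√(1 − 0.797²) = 1/√(0.36479) = 1.66

γ ≈ 1.66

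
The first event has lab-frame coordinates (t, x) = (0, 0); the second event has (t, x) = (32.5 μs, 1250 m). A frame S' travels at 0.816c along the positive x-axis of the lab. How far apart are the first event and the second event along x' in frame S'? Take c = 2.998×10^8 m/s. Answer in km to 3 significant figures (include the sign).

Δx' ≈ -11.6 km

γ = 1/√(1 − 0.816²) = 1.7299
Δx' = γ(Δx − vΔt) = 1.7299 × (1250 m − 0.816×(2.998×10^8 m/s)×32.5×10^-6 s)
= 1.7299 × (-6700.7 m) = -11.6 km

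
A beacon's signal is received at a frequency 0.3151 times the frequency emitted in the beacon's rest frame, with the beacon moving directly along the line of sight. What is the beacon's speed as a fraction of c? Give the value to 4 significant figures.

β ≈ 0.8194

f_obs/f_src = √((1−β)/(1+β)) = 0.3151  ⇒  (1−β)/(1+β) = 0.0992880
β = |1 − D²|/(1 + D²) = |1 − 0.0992880|/(1 + 0.0992880) = 0.8194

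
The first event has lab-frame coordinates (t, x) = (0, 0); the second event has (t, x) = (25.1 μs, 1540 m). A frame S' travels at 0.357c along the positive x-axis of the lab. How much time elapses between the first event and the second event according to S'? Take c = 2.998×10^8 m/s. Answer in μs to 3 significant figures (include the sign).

γ = 1/√(1 − 0.357²) = 1.0705
Δt' = γ(Δt − vΔx/c²) = 1.0705 × (25.1 μs − 0.357×1540 m / (2.998×10^8 m/s))
= 1.0705 × (23.266 μs) = 24.9 μs

Δt' ≈ 24.9 μs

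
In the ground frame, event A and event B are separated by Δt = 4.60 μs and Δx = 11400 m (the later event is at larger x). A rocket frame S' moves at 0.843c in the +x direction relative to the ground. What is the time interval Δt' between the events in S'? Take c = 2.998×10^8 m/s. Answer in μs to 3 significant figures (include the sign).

γ = 1/√(1 − 0.843²) = 1.8590
Δt' = γ(Δt − vΔx/c²) = 1.8590 × (4.60 μs − 0.843×11400 m / (2.998×10^8 m/s))
= 1.8590 × (-27.455 μs) = -51.0 μs

Δt' ≈ -51.0 μs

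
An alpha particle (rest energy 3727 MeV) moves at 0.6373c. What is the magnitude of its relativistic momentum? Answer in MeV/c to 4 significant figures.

p ≈ 3082 MeV/c

γ = 1/√(1 − 0.6373²) = 1.29766
p = γβm₀c = 1.29766 × 0.6373 × 3727 MeV/c = 3082 MeV/c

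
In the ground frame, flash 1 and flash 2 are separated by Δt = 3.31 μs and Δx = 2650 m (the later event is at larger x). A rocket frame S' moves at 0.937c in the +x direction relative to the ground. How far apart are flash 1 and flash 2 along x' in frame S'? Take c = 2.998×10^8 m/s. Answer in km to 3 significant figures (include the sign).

Δx' ≈ 4.92 km

γ = 1/√(1 − 0.937²) = 2.8626
Δx' = γ(Δx − vΔt) = 2.8626 × (2650 m − 0.937×(2.998×10^8 m/s)×3.31×10^-6 s)
= 2.8626 × (1720.2 m) = 4.92 km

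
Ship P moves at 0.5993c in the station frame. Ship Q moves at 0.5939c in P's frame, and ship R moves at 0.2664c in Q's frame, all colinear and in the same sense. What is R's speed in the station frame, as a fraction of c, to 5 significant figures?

Compose boost 2: (0.5939 + 0.5993)/(1 + 0.5939×0.5993) = 1.1932/1.355924 = 0.8799901
Compose boost 3: (0.2664 + 0.8799901)/(1 + 0.2664×0.8799901) = 1.146390/1.234429 = 0.92868

u ≈ 0.92868c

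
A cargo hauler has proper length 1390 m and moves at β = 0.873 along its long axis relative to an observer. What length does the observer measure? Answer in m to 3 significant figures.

γ = 1/√(1 − 0.873²) = 2.0504
Length contraction: L = L₀/γ = 1390/2.0504 = 678 m

L ≈ 678 m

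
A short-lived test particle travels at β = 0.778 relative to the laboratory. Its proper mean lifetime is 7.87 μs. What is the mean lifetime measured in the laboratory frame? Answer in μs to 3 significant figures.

Δt ≈ 12.5 μs

γ = 1/√(1 − 0.778²) = 1.5917
Time dilation: Δt = γτ₀ = 1.5917 × 7.87 μs = 12.5 μs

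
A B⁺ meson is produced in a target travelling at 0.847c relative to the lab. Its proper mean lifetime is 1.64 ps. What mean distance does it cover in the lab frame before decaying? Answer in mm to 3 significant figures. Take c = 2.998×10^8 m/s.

d ≈ 0.783 mm

γ = 1/√(1 − 0.847²) = 1.8811
Dilated lifetime: Δt = γτ₀ = 1.8811 × 1.64 ps = 3.0851 ps
d = vΔt = 0.847c × 3.0851 ps = 2.5393×10^8 m/s × 3.0851×10^-12 s = 0.783 mm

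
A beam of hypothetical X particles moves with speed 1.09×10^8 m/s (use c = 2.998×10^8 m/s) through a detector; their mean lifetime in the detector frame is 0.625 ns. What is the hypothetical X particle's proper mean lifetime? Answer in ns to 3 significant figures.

β = v/c = 1.09×10^8 / 2.998×10^8 = 0.36358
γ = 1/√(1 − 0.36358²) = 1.0735
Proper time: τ₀ = Δt/γ = 0.625/1.0735 = 0.582 ns

τ₀ ≈ 0.582 ns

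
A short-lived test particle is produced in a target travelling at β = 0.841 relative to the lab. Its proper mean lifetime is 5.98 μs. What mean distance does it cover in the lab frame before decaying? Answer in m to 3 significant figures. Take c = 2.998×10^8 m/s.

d ≈ 2790 m

γ = 1/√(1 − 0.841²) = 1.8483
Dilated lifetime: Δt = γτ₀ = 1.8483 × 5.98 μs = 11.053 μs
d = vΔt = 0.841c × 11.053 μs = 2.5213×10^8 m/s × 1.1053×10^-5 s = 2790 m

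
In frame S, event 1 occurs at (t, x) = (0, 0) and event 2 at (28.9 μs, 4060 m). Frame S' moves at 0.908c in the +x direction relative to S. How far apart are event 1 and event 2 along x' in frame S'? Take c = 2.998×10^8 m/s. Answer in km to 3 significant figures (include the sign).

γ = 1/√(1 − 0.908²) = 2.3868
Δx' = γ(Δx − vΔt) = 2.3868 × (4060 m − 0.908×(2.998×10^8 m/s)×28.9×10^-6 s)
= 2.3868 × (-3807.1 m) = -9.09 km

Δx' ≈ -9.09 km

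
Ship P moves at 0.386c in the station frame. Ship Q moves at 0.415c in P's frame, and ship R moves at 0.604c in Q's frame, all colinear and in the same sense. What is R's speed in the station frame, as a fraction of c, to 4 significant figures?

Compose boost 2: (0.415 + 0.386)/(1 + 0.415×0.386) = 0.8010/1.16019 = 0.690404
Compose boost 3: (0.604 + 0.690404)/(1 + 0.604×0.690404) = 1.29440/1.41700 = 0.9135

u ≈ 0.9135c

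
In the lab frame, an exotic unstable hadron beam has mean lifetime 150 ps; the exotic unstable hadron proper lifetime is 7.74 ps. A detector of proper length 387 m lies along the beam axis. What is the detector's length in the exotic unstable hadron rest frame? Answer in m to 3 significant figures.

L ≈ 20.0 m

Time dilation ⇒ γ = Δt/τ₀ = 150/7.74 = 19.380
Length contraction: L = L₀/γ = 387/19.380 = 20.0 m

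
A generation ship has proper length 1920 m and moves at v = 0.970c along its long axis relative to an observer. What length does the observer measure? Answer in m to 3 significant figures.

γ = 1/√(1 − 0.970²) = 4.1135
Length contraction: L = L₀/γ = 1920/4.1135 = 467 m

L ≈ 467 m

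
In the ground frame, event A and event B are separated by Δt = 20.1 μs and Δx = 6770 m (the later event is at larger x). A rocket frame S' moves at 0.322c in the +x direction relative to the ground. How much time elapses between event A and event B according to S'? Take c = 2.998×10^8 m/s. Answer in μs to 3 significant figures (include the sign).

Δt' ≈ 13.6 μs

γ = 1/√(1 − 0.322²) = 1.0563
Δt' = γ(Δt − vΔx/c²) = 1.0563 × (20.1 μs − 0.322×6770 m / (2.998×10^8 m/s))
= 1.0563 × (12.829 μs) = 13.6 μs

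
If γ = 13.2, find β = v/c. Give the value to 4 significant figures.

β ≈ 0.9971

β = √(1 − 1/γ²) = √(1 − 1/13.2²) = √(0.994261) = 0.9971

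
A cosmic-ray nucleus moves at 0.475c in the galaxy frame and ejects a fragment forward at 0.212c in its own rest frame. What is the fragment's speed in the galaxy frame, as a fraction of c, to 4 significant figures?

u ≈ 0.6241c

Compose boost 2: (0.212 + 0.475)/(1 + 0.212×0.475) = 0.6870/1.10070 = 0.6241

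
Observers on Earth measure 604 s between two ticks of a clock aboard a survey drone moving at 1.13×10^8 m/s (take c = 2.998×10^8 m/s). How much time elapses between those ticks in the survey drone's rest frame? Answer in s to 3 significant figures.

β = v/c = 1.13×10^8 / 2.998×10^8 = 0.37692
γ = 1/√(1 − 0.37692²) = 1.0796
Proper time: τ₀ = Δt/γ = 604/1.0796 = 559 s

τ₀ ≈ 559 s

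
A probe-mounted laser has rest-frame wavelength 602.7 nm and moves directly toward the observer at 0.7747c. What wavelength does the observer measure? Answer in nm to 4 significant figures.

λ_obs ≈ 214.7 nm

Relativistic Doppler: λ_obs = λ_src √((1−β)/(1+β))
= 602.7 × √(0.225300/1.77470) = 602.7 × 0.356302 = 214.7 nm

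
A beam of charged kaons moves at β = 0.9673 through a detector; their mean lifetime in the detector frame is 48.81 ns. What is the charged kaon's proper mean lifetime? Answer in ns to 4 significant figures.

τ₀ ≈ 12.38 ns

γ = 1/√(1 − 0.9673²) = 3.94267
Proper time: τ₀ = Δt/γ = 48.81/3.94267 = 12.38 ns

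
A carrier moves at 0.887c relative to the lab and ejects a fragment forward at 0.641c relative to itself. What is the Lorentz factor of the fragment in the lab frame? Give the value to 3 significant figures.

u_lab = (0.641 + 0.887)/(1 + 0.641×0.887) = 1.528/1.56857 = 0.974138
γ = 1/√(1 − 0.974138²) = 4.43

γ ≈ 4.43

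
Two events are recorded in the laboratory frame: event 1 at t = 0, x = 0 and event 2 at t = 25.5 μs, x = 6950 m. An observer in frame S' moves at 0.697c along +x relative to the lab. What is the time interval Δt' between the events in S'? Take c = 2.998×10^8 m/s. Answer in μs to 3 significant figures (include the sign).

γ = 1/√(1 − 0.697²) = 1.3946
Δt' = γ(Δt − vΔx/c²) = 1.3946 × (25.5 μs − 0.697×6950 m / (2.998×10^8 m/s))
= 1.3946 × (9.3421 μs) = 13.0 μs

Δt' ≈ 13.0 μs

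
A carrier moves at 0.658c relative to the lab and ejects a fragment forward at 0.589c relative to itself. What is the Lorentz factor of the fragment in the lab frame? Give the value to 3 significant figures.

γ ≈ 2.28

u_lab = (0.589 + 0.658)/(1 + 0.589×0.658) = 1.247/1.38756 = 0.898699
γ = 1/√(1 − 0.898699²) = 2.28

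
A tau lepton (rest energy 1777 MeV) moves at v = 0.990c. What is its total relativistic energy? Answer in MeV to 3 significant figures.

E ≈ 12600 MeV

γ = 1/√(1 − 0.990²) = 7.0888
E = γm₀c² = 7.0888 × 1777 MeV = 12600 MeV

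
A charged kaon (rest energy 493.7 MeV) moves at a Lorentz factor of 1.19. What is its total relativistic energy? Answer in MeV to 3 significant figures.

E ≈ 588 MeV

γ = 1.19 (given)
E = γm₀c² = 1.19 × 493.7 MeV = 588 MeV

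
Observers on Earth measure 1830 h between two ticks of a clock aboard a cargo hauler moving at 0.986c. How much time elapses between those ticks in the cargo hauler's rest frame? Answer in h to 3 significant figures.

γ = 1/√(1 − 0.986²) = 5.9972
Proper time: τ₀ = Δt/γ = 1830/5.9972 = 305 h

τ₀ ≈ 305 h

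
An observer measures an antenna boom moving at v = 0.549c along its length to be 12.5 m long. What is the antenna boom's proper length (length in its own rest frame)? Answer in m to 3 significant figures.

L₀ ≈ 15.0 m

γ = 1/√(1 − 0.549²) = 1.1964
L₀ = γL = 1.1964 × 12.5 = 15.0 m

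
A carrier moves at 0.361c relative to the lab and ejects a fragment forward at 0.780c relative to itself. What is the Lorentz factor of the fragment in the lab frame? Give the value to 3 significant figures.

γ ≈ 2.20

u_lab = (0.780 + 0.361)/(1 + 0.780×0.361) = 1.141/1.28158 = 0.890307
γ = 1/√(1 − 0.890307²) = 2.20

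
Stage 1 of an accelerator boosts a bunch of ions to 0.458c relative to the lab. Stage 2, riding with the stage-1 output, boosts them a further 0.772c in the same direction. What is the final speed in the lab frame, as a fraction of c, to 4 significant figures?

u ≈ 0.9087c

Compose boost 2: (0.772 + 0.458)/(1 + 0.772×0.458) = 1.230/1.35358 = 0.9087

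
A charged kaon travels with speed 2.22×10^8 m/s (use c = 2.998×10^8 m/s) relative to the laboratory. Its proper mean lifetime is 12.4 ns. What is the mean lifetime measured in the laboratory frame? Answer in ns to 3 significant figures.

β = v/c = 2.22×10^8 / 2.998×10^8 = 0.74049
γ = 1/√(1 − 0.74049²) = 1.4880
Time dilation: Δt = γτ₀ = 1.4880 × 12.4 ns = 18.5 ns

Δt ≈ 18.5 ns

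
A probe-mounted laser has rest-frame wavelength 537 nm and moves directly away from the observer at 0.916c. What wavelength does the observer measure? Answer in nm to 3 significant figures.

λ_obs ≈ 2560 nm

Relativistic Doppler: λ_obs = λ_src √((1+β)/(1−β))
= 537 × √(1.9160/0.084000) = 537 × 4.7759 = 2560 nm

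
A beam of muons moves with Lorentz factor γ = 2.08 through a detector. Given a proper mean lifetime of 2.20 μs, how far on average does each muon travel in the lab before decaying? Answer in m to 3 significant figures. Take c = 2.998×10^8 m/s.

β = √(1 − 1/γ²) = √(1 − 1/2.08²) = 0.87685
Dilated lifetime: Δt = γτ₀ = 2.08 × 2.20 μs = 4.5760 μs
d = vΔt = 0.87685c × 4.5760 μs = 2.6288×10^8 m/s × 4.5760×10^-6 s = 1200 m

d ≈ 1200 m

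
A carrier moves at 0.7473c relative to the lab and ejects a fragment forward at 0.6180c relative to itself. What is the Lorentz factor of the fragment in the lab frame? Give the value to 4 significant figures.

γ ≈ 2.798

u_lab = (0.6180 + 0.7473)/(1 + 0.6180×0.7473) = 1.3653/1.461831 = 0.9339654
γ = 1/√(1 − 0.9339654²) = 2.798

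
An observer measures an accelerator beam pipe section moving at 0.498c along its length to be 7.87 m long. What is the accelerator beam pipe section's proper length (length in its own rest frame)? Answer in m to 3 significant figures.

γ = 1/√(1 − 0.498²) = 1.1532
L₀ = γL = 1.1532 × 7.87 = 9.08 m

L₀ ≈ 9.08 m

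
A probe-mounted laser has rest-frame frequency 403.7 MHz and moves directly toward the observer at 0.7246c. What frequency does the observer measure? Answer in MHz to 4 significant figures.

Relativistic Doppler: f_obs = f_src √((1+β)/(1−β))
= 403.7 × √(1.72460/0.275400) = 403.7 × 2.50243 = 1010 MHz

f_obs ≈ 1010 MHz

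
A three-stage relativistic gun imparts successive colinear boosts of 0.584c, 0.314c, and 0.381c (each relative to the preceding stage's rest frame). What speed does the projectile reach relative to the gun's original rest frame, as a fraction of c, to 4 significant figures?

u ≈ 0.8842c

Compose boost 2: (0.314 + 0.584)/(1 + 0.314×0.584) = 0.8980/1.18338 = 0.758846
Compose boost 3: (0.381 + 0.758846)/(1 + 0.381×0.758846) = 1.13985/1.28912 = 0.8842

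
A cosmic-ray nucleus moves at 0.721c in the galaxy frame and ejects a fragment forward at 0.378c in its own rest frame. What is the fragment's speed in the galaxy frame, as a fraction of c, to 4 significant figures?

u ≈ 0.8636c

Compose boost 2: (0.378 + 0.721)/(1 + 0.378×0.721) = 1.099/1.27254 = 0.8636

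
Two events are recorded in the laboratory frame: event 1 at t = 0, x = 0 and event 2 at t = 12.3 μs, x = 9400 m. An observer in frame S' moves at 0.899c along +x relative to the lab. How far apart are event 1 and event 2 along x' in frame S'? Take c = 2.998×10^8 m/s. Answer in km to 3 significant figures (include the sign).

Δx' ≈ 13.9 km

γ = 1/√(1 − 0.899²) = 2.2834
Δx' = γ(Δx − vΔt) = 2.2834 × (9400 m − 0.899×(2.998×10^8 m/s)×12.3×10^-6 s)
= 2.2834 × (6084.9 m) = 13.9 km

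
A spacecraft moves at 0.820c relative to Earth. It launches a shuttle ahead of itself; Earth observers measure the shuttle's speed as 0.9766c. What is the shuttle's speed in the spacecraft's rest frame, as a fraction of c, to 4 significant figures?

Inverse velocity addition: u' = (u − v)/(1 − uv/c²)
= (0.9766 − 0.820)/(1 − 0.9766×0.820) = 0.1566/0.199188 = 0.7862

u' ≈ 0.7862c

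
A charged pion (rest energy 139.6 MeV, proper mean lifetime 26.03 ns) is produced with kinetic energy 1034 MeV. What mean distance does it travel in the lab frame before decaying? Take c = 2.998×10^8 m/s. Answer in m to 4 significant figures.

d ≈ 65.14 m

γ = 1 + K/(m₀c²) = 1 + 1034/139.6 = 8.40688
β = √(1 − 1/γ²) = 0.992900
Dilated lifetime: γτ₀ = 8.40688 × 26.03 ns = 218.831 ns
d = βc·γτ₀ = 0.992900 × (2.998×10^8 m/s) × 2.18831×10^-7 s = 65.14 m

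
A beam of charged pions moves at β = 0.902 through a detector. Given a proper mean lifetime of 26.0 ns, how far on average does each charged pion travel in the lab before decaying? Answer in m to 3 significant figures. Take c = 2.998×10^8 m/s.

γ = 1/√(1 − 0.902²) = 2.3162
Dilated lifetime: Δt = γτ₀ = 2.3162 × 26.0 ns = 60.222 ns
d = vΔt = 0.902c × 60.222 ns = 2.7042×10^8 m/s × 6.0222×10^-8 s = 16.3 m

d ≈ 16.3 m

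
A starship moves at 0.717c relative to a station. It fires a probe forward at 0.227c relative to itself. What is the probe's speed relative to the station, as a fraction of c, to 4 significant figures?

u ≈ 0.8119c

Relativistic velocity addition: u = (u' + v)/(1 + u'v/c²)
= (0.227 + 0.717)/(1 + 0.227×0.717) = 0.9440/1.16276 = 0.8119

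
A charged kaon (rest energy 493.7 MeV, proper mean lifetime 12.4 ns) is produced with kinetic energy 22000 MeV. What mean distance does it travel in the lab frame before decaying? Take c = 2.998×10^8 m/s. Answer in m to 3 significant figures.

γ = 1 + K/(m₀c²) = 1 + 22000/493.7 = 45.561
β = √(1 − 1/γ²) = 0.99976
Dilated lifetime: γτ₀ = 45.561 × 12.4 ns = 564.96 ns
d = βc·γτ₀ = 0.99976 × (2.998×10^8 m/s) × 5.6496×10^-7 s = 169 m

d ≈ 169 m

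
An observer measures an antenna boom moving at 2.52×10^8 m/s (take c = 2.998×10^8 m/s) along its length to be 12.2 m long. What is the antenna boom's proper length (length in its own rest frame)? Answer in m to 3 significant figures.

β = v/c = 2.52×10^8 / 2.998×10^8 = 0.84056
γ = 1/√(1 − 0.84056²) = 1.8460
L₀ = γL = 1.8460 × 12.2 = 22.5 m

L₀ ≈ 22.5 m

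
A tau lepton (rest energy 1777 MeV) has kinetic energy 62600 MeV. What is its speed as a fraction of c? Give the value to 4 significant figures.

β ≈ 0.9996

γ = 1 + K/(m₀c²) = 1 + 62600/1777 = 36.2279
β = √(1 − 1/γ²) = 0.9996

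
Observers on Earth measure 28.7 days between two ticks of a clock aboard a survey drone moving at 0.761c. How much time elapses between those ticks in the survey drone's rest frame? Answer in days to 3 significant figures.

γ = 1/√(1 − 0.761²) = 1.5414
Proper time: τ₀ = Δt/γ = 28.7/1.5414 = 18.6 days

τ₀ ≈ 18.6 days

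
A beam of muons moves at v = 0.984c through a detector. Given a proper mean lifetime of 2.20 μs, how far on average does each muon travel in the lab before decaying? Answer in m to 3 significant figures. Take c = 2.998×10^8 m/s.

γ = 1/√(1 − 0.984²) = 5.6127
Dilated lifetime: Δt = γτ₀ = 5.6127 × 2.20 μs = 12.348 μs
d = vΔt = 0.984c × 12.348 μs = 2.9500×10^8 m/s × 1.2348×10^-5 s = 3640 m

d ≈ 3640 m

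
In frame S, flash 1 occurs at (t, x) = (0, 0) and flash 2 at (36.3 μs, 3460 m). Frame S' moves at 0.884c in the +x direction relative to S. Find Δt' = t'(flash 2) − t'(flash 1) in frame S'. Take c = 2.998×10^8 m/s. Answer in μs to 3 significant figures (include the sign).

γ = 1/√(1 − 0.884²) = 2.1391
Δt' = γ(Δt − vΔx/c²) = 2.1391 × (36.3 μs − 0.884×3460 m / (2.998×10^8 m/s))
= 2.1391 × (26.098 μs) = 55.8 μs

Δt' ≈ 55.8 μs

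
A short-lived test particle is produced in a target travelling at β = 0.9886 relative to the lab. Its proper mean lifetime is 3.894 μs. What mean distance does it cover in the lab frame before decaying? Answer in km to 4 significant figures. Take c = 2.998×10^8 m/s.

d ≈ 7.665 km

γ = 1/√(1 − 0.9886²) = 6.64162
Dilated lifetime: Δt = γτ₀ = 6.64162 × 3.894 μs = 25.8625 μs
d = vΔt = 0.9886c × 25.8625 μs = 2.96382×10^8 m/s × 2.58625×10^-5 s = 7.665 km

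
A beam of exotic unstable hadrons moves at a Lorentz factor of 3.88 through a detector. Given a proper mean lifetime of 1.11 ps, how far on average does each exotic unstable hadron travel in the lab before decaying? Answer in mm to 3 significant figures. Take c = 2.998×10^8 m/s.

β = √(1 − 1/γ²) = √(1 − 1/3.88²) = 0.96622
Dilated lifetime: Δt = γτ₀ = 3.88 × 1.11 ps = 4.3068 ps
d = vΔt = 0.96622c × 4.3068 ps = 2.8967×10^8 m/s × 4.3068×10^-12 s = 1.25 mm

d ≈ 1.25 mm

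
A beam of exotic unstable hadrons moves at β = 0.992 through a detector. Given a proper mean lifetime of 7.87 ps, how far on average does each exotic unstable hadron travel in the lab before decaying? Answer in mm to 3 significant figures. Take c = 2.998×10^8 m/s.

d ≈ 18.5 mm

γ = 1/√(1 − 0.992²) = 7.9216
Dilated lifetime: Δt = γτ₀ = 7.9216 × 7.87 ps = 62.343 ps
d = vΔt = 0.992c × 62.343 ps = 2.9740×10^8 m/s × 6.2343×10^-11 s = 18.5 mm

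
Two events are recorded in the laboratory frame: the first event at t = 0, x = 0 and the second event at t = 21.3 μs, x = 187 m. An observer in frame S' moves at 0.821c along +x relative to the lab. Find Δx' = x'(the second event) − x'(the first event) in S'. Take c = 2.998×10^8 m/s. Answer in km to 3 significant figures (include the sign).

γ = 1/√(1 − 0.821²) = 1.7515
Δx' = γ(Δx − vΔt) = 1.7515 × (187 m − 0.821×(2.998×10^8 m/s)×21.3×10^-6 s)
= 1.7515 × (-5055.7 m) = -8.86 km

Δx' ≈ -8.86 km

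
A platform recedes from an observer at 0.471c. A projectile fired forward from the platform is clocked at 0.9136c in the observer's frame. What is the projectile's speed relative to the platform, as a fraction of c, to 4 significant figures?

Inverse velocity addition: u' = (u − v)/(1 − uv/c²)
= (0.9136 − 0.471)/(1 − 0.9136×0.471) = 0.4426/0.569694 = 0.7769

u' ≈ 0.7769c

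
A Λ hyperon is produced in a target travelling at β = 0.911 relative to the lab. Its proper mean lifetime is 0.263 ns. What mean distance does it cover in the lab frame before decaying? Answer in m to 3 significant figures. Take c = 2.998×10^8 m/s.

d ≈ 0.174 m

γ = 1/√(1 − 0.911²) = 2.4248
Dilated lifetime: Δt = γτ₀ = 2.4248 × 0.263 ns = 0.63772 ns
d = vΔt = 0.911c × 0.63772 ns = 2.7312×10^8 m/s × 6.3772×10^-10 s = 0.174 m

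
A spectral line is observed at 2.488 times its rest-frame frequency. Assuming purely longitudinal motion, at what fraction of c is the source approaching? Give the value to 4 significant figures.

f_obs/f_src = √((1+β)/(1−β)) = 2.488  ⇒  (1+β)/(1−β) = 6.19014
β = |1 − D²|/(1 + D²) = |1 − 6.19014|/(1 + 6.19014) = 0.7218

β ≈ 0.7218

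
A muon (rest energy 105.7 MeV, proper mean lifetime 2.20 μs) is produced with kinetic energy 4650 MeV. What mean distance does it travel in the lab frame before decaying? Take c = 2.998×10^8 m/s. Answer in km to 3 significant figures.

γ = 1 + K/(m₀c²) = 1 + 4650/105.7 = 44.992
β = √(1 − 1/γ²) = 0.99975
Dilated lifetime: γτ₀ = 44.992 × 2.20 μs = 98.983 μs
d = βc·γτ₀ = 0.99975 × (2.998×10^8 m/s) × 9.8983×10^-5 s = 29.7 km

d ≈ 29.7 km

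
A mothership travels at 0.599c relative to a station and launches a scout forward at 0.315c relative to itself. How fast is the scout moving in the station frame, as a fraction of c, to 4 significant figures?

u ≈ 0.7689c

Compose boost 2: (0.315 + 0.599)/(1 + 0.315×0.599) = 0.9140/1.18868 = 0.7689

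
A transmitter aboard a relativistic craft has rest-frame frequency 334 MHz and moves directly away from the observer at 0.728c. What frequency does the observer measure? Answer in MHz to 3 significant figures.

Relativistic Doppler: f_obs = f_src √((1−β)/(1+β))
= 334 × √(0.27200/1.7280) = 334 × 0.39675 = 133 MHz

f_obs ≈ 133 MHz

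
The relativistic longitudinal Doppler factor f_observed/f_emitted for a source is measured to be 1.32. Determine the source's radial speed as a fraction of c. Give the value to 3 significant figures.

f_obs/f_src = √((1+β)/(1−β)) = 1.32  ⇒  (1+β)/(1−β) = 1.7424
β = |1 − D²|/(1 + D²) = |1 − 1.7424|/(1 + 1.7424) = 0.271

β ≈ 0.271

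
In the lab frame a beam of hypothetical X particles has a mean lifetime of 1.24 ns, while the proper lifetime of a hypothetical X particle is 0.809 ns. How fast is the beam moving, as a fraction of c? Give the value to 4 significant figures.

β ≈ 0.7579

γ = Δt/τ₀ = 1.24/0.809 = 1.53276
β = √(1 − 1/γ²) = √(1 − 1/1.53276²) = 0.7579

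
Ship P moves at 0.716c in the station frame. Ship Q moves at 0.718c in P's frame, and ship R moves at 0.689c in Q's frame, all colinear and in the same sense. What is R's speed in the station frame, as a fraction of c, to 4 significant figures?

Compose boost 2: (0.718 + 0.716)/(1 + 0.718×0.716) = 1.434/1.51409 = 0.947105
Compose boost 3: (0.689 + 0.947105)/(1 + 0.689×0.947105) = 1.63610/1.65256 = 0.9900

u ≈ 0.9900c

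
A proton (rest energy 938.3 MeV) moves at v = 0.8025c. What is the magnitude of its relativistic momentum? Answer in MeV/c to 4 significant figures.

p ≈ 1262 MeV/c

γ = 1/√(1 − 0.8025²) = 1.67602
p = γβm₀c = 1.67602 × 0.8025 × 938.3 MeV/c = 1262 MeV/c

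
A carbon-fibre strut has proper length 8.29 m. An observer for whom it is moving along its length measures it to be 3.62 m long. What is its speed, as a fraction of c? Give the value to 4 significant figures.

γ = L₀/L = 8.29/3.62 = 2.29006
β = √(1 − 1/γ²) = 0.8996

β ≈ 0.8996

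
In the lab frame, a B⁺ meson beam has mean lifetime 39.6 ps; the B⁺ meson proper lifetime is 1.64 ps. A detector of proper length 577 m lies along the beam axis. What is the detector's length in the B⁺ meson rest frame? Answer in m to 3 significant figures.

Time dilation ⇒ γ = Δt/τ₀ = 39.6/1.64 = 24.146
Length contraction: L = L₀/γ = 577/24.146 = 23.9 m

L ≈ 23.9 m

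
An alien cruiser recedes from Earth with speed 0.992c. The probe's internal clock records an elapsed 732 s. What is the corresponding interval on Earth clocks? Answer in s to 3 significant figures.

γ = 1/√(1 − 0.992²) = 7.9216
Time dilation: Δt = γτ₀ = 7.9216 × 732 s = 5800 s

Δt ≈ 5800 s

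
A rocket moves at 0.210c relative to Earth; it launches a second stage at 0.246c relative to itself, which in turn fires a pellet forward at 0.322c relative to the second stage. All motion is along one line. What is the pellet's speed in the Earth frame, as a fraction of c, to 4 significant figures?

u ≈ 0.6630c

Compose boost 2: (0.246 + 0.210)/(1 + 0.246×0.210) = 0.4560/1.05166 = 0.433600
Compose boost 3: (0.322 + 0.433600)/(1 + 0.322×0.433600) = 0.755600/1.13962 = 0.6630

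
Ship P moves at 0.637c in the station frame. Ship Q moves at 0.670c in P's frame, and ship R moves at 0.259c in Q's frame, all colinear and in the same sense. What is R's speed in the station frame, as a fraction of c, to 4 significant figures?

Compose boost 2: (0.670 + 0.637)/(1 + 0.670×0.637) = 1.307/1.42679 = 0.916042
Compose boost 3: (0.259 + 0.916042)/(1 + 0.259×0.916042) = 1.17504/1.23725 = 0.9497

u ≈ 0.9497c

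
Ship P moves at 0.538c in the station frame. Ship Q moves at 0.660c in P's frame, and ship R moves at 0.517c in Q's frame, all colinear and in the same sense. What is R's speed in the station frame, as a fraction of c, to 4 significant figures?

Compose boost 2: (0.660 + 0.538)/(1 + 0.660×0.538) = 1.198/1.35508 = 0.884081
Compose boost 3: (0.517 + 0.884081)/(1 + 0.517×0.884081) = 1.40108/1.45707 = 0.9616

u ≈ 0.9616c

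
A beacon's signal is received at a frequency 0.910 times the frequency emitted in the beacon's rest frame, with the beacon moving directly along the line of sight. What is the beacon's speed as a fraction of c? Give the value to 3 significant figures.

β ≈ 0.0940

f_obs/f_src = √((1−β)/(1+β)) = 0.910  ⇒  (1−β)/(1+β) = 0.82810
β = |1 − D²|/(1 + D²) = |1 − 0.82810|/(1 + 0.82810) = 0.0940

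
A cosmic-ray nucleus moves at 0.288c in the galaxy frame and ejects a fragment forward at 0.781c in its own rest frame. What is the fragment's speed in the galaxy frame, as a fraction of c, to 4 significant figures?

u ≈ 0.8727c

Compose boost 2: (0.781 + 0.288)/(1 + 0.781×0.288) = 1.069/1.22493 = 0.8727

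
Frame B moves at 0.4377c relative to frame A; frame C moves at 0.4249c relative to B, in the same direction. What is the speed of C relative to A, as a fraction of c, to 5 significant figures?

Compose boost 2: (0.4249 + 0.4377)/(1 + 0.4249×0.4377) = 0.86260/1.185979 = 0.72733

u ≈ 0.72733c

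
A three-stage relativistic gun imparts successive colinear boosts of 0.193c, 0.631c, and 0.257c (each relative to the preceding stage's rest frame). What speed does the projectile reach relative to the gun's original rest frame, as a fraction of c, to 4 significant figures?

Compose boost 2: (0.631 + 0.193)/(1 + 0.631×0.193) = 0.8240/1.12178 = 0.734545
Compose boost 3: (0.257 + 0.734545)/(1 + 0.257×0.734545) = 0.991545/1.18878 = 0.8341

u ≈ 0.8341c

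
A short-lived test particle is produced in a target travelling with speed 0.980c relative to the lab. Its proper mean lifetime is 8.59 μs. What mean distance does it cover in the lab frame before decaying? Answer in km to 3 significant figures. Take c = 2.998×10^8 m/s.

d ≈ 12.7 km

γ = 1/√(1 − 0.980²) = 5.0252
Dilated lifetime: Δt = γτ₀ = 5.0252 × 8.59 μs = 43.166 μs
d = vΔt = 0.980c × 43.166 μs = 2.9380×10^8 m/s × 4.3166×10^-5 s = 12.7 km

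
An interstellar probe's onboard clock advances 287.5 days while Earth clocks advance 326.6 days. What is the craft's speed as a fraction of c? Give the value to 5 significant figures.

γ = Δt/τ₀ = 326.6/287.5 = 1.136000
β = √(1 − 1/γ²) = √(1 − 1/1.136000²) = 0.47445

β ≈ 0.47445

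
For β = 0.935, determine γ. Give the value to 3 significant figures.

γ ≈ 2.82

γ = 1/√(1 − β²) = 1/√(1 − 0.935²) = 1/√(0.12577) = 2.82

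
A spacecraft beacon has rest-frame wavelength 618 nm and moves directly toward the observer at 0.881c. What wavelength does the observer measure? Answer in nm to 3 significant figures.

Relativistic Doppler: λ_obs = λ_src √((1−β)/(1+β))
= 618 × √(0.11900/1.8810) = 618 × 0.25152 = 155 nm

λ_obs ≈ 155 nm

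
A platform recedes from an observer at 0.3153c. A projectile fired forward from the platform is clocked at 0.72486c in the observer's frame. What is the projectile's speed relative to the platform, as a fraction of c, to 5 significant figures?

u' ≈ 0.53090c

Inverse velocity addition: u' = (u − v)/(1 − uv/c²)
= (0.72486 − 0.3153)/(1 − 0.72486×0.3153) = 0.40956/0.7714516 = 0.53090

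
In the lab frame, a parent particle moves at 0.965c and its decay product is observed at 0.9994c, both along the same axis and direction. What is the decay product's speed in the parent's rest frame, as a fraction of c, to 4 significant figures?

u' ≈ 0.9669c

Inverse velocity addition: u' = (u − v)/(1 − uv/c²)
= (0.9994 − 0.965)/(1 − 0.9994×0.965) = 0.03440/0.0355790 = 0.9669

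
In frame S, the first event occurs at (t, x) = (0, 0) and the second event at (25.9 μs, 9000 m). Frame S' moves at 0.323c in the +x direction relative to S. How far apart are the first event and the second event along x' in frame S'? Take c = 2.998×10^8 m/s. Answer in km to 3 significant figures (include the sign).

γ = 1/√(1 − 0.323²) = 1.0566
Δx' = γ(Δx − vΔt) = 1.0566 × (9000 m − 0.323×(2.998×10^8 m/s)×25.9×10^-6 s)
= 1.0566 × (6492.0 m) = 6.86 km

Δx' ≈ 6.86 km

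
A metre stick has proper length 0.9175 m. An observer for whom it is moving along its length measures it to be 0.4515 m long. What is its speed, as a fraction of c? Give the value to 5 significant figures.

β ≈ 0.87054

γ = L₀/L = 0.9175/0.4515 = 2.032115
β = √(1 − 1/γ²) = 0.87054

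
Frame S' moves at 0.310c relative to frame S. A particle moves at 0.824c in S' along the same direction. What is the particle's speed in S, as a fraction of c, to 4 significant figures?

Relativistic velocity addition: u = (u' + v)/(1 + u'v/c²)
= (0.824 + 0.310)/(1 + 0.824×0.310) = 1.134/1.25544 = 0.9033

u ≈ 0.9033c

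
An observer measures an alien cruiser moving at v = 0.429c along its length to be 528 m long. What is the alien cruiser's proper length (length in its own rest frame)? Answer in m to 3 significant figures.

γ = 1/√(1 − 0.429²) = 1.1070
L₀ = γL = 1.1070 × 528 = 585 m

L₀ ≈ 585 m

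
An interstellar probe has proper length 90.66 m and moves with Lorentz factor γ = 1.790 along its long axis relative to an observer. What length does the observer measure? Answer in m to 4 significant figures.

L ≈ 50.65 m

γ = 1.790 (given)
Length contraction: L = L₀/γ = 90.66/1.790 = 50.65 m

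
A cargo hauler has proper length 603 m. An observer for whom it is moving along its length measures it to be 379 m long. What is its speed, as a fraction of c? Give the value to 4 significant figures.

β ≈ 0.7778

γ = L₀/L = 603/379 = 1.59103
β = √(1 − 1/γ²) = 0.7778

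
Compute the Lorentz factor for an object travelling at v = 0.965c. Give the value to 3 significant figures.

γ ≈ 3.81

γ = 1/√(1 − β²) = 1/√(1 − 0.965²) = 1/√(0.068775) = 3.81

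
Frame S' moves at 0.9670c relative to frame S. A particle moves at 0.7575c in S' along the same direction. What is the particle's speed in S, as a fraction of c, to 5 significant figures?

Relativistic velocity addition: u = (u' + v)/(1 + u'v/c²)
= (0.7575 + 0.9670)/(1 + 0.7575×0.9670) = 1.7245/1.732502 = 0.99538

u ≈ 0.99538c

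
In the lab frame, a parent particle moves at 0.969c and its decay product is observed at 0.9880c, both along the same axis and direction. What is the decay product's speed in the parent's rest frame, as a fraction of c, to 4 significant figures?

u' ≈ 0.4457c

Inverse velocity addition: u' = (u − v)/(1 − uv/c²)
= (0.9880 − 0.969)/(1 − 0.9880×0.969) = 0.01900/0.0426280 = 0.4457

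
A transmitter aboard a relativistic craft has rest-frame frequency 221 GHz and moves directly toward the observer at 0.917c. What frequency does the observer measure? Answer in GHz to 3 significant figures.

f_obs ≈ 1060 GHz

Relativistic Doppler: f_obs = f_src √((1+β)/(1−β))
= 221 × √(1.9170/0.083000) = 221 × 4.8059 = 1060 GHz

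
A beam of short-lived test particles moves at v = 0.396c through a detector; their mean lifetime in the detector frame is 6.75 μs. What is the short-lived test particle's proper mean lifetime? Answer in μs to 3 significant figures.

γ = 1/√(1 − 0.396²) = 1.0890
Proper time: τ₀ = Δt/γ = 6.75/1.0890 = 6.20 μs

τ₀ ≈ 6.20 μs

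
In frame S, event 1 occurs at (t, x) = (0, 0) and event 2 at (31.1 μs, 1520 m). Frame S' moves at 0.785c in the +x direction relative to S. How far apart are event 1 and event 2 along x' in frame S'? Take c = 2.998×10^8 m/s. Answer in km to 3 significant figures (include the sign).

γ = 1/√(1 − 0.785²) = 1.6142
Δx' = γ(Δx − vΔt) = 1.6142 × (1520 m − 0.785×(2.998×10^8 m/s)×31.1×10^-6 s)
= 1.6142 × (-5799.2 m) = -9.36 km

Δx' ≈ -9.36 km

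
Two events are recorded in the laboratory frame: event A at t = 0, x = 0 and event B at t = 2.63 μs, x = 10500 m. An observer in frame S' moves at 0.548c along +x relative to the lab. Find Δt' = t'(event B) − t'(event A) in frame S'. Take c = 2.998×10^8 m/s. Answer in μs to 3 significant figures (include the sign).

Δt' ≈ -19.8 μs

γ = 1/√(1 − 0.548²) = 1.1955
Δt' = γ(Δt − vΔx/c²) = 1.1955 × (2.63 μs − 0.548×10500 m / (2.998×10^8 m/s))
= 1.1955 × (-16.563 μs) = -19.8 μs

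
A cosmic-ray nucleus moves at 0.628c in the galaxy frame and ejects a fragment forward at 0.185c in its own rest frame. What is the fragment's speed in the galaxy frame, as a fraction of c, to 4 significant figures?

u ≈ 0.7284c

Compose boost 2: (0.185 + 0.628)/(1 + 0.185×0.628) = 0.8130/1.11618 = 0.7284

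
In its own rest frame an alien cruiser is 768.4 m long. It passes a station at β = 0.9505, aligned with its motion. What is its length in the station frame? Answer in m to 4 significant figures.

L ≈ 238.8 m

γ = 1/√(1 − 0.9505²) = 3.21828
Length contraction: L = L₀/γ = 768.4/3.21828 = 238.8 m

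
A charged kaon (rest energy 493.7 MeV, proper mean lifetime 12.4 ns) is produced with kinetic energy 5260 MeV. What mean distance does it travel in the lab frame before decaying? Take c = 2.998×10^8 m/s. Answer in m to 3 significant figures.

d ≈ 43.2 m

γ = 1 + K/(m₀c²) = 1 + 5260/493.7 = 11.654
β = √(1 − 1/γ²) = 0.99631
Dilated lifetime: γτ₀ = 11.654 × 12.4 ns = 144.51 ns
d = βc·γτ₀ = 0.99631 × (2.998×10^8 m/s) × 1.4451×10^-7 s = 43.2 m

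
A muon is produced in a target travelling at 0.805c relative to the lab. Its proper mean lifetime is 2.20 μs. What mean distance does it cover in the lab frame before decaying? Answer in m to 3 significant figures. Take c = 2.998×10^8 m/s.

d ≈ 895 m

γ = 1/√(1 − 0.805²) = 1.6856
Dilated lifetime: Δt = γτ₀ = 1.6856 × 2.20 μs = 3.7082 μs
d = vΔt = 0.805c × 3.7082 μs = 2.4134×10^8 m/s × 3.7082×10^-6 s = 895 m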